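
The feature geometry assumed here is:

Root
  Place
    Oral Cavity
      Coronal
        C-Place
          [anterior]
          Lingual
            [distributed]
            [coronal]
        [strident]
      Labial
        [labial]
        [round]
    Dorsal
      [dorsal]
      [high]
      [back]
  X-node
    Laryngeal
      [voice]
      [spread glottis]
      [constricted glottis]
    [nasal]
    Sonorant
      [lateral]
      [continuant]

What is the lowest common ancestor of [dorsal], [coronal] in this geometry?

Place

[dorsal] lies under Dorsal (below Place).
[coronal] lies under Lingual (below Place).
These paths first converge at Place; no daughter of Place dominates all 2 features, so Place is the minimal constituent.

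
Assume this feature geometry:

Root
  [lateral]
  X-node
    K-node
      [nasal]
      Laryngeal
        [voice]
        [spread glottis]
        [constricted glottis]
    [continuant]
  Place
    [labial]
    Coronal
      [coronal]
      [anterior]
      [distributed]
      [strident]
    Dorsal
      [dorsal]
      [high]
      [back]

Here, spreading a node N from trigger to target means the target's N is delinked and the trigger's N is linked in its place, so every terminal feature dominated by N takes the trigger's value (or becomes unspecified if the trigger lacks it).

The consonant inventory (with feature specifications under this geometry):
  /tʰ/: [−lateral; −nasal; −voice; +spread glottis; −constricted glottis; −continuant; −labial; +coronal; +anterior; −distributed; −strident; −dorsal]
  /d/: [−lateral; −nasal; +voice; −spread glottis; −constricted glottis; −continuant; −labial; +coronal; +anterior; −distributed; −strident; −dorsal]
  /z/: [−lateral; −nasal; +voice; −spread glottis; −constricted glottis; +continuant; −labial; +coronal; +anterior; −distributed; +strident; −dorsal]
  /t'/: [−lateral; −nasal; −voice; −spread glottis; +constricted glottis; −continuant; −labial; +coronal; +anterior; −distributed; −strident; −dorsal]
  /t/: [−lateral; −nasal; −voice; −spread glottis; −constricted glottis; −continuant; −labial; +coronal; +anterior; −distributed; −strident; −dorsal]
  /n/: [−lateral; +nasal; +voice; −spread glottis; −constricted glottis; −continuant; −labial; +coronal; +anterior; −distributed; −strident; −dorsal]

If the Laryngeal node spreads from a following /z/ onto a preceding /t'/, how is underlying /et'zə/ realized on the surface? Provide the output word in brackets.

Laryngeal immediately or transitively dominates [voice], [spread glottis], [constricted glottis].
The target acquires /z/'s values for everything under Laryngeal — [+voice], [−spread glottis], [−constricted glottis] — while keeping its own [lateral], [nasal], [continuant], ….
This feature bundle is that of [d], so /et'zə/ surfaces as [edzə].

[edzə]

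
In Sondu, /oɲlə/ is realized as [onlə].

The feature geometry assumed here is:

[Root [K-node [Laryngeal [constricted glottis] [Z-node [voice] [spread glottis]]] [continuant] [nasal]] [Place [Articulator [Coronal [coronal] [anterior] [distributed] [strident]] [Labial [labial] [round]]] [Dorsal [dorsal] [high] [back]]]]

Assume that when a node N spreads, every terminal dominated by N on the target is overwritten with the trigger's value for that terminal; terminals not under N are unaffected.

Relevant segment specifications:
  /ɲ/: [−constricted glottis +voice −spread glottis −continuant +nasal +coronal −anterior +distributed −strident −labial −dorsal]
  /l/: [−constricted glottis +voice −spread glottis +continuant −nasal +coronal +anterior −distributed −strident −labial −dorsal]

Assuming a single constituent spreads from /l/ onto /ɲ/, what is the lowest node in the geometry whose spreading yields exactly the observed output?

Coronal

The alternation /ɲ/ → [n] changes [anterior], [distributed] and nothing else.
The smallest constituent containing every changed terminal is Coronal — each of its daughters lacks at least one of the affected features.
Delinking /ɲ/'s Coronal and associating /l/'s Coronal gives precisely the feature bundle of [n].
Features on which the two segments disagree outside Coronal, such as [continuant], [nasal], are unchanged — nothing dominating them spread, and Coronal is the minimal sufficient constituent.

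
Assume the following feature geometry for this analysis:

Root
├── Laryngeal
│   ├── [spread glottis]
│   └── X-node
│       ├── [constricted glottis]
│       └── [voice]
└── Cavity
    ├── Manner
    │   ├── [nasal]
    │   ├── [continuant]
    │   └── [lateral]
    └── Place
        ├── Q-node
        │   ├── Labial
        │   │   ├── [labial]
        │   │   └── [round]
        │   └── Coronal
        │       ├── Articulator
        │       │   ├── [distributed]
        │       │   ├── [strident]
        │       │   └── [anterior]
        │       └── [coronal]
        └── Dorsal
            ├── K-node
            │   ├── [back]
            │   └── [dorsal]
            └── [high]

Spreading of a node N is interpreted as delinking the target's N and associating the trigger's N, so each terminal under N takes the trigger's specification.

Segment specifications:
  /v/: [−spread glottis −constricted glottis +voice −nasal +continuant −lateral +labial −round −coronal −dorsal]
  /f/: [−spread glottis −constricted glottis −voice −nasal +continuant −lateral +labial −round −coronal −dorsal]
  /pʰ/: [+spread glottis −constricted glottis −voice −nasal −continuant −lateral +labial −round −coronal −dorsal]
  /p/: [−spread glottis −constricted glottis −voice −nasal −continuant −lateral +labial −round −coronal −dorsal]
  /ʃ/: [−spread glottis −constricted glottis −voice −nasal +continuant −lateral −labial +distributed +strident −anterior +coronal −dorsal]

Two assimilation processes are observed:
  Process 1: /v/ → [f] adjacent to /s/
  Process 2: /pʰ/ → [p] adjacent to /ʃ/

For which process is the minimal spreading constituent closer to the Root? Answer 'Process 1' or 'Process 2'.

In Process 1, [voice] changes, so the minimal spreading node is [voice] at depth 3.
Process 2 alters [spread glottis]; the lowest dominating node is [spread glottis] (depth 2 from Root).
[spread glottis] (depth 2) sits above [voice] (depth 3), making Process 2 the one with the higher spreading node.

Process 2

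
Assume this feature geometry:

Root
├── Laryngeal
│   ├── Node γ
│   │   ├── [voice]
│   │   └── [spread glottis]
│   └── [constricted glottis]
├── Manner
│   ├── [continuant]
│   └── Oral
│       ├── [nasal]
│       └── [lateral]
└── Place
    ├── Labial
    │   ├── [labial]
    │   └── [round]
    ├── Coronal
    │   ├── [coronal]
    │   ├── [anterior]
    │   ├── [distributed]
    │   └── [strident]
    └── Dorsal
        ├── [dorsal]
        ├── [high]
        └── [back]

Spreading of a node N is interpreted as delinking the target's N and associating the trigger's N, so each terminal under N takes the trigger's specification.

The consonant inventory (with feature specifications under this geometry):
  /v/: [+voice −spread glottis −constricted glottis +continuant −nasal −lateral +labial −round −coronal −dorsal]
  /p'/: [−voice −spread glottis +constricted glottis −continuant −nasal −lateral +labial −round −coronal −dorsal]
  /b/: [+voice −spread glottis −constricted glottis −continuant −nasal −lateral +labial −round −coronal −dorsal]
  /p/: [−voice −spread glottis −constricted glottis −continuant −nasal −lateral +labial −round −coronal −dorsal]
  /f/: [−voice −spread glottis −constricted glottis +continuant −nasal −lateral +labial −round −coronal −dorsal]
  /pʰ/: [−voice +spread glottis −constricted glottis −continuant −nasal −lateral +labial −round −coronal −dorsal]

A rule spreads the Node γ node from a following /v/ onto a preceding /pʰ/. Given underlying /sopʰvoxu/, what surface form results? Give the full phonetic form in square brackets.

Terminals under Node γ in this geometry: [voice], [spread glottis].
Spreading Node γ from /v/ onto /pʰ/ replaces those values with /v/'s: [+voice], [−spread glottis]. Features outside Node γ ([constricted glottis], [continuant], [nasal], …) stay as in /pʰ/.
The resulting bundle matches /b/ in the inventory; substituting it for /pʰ/ gives [sobvoxu].

[sobvoxu]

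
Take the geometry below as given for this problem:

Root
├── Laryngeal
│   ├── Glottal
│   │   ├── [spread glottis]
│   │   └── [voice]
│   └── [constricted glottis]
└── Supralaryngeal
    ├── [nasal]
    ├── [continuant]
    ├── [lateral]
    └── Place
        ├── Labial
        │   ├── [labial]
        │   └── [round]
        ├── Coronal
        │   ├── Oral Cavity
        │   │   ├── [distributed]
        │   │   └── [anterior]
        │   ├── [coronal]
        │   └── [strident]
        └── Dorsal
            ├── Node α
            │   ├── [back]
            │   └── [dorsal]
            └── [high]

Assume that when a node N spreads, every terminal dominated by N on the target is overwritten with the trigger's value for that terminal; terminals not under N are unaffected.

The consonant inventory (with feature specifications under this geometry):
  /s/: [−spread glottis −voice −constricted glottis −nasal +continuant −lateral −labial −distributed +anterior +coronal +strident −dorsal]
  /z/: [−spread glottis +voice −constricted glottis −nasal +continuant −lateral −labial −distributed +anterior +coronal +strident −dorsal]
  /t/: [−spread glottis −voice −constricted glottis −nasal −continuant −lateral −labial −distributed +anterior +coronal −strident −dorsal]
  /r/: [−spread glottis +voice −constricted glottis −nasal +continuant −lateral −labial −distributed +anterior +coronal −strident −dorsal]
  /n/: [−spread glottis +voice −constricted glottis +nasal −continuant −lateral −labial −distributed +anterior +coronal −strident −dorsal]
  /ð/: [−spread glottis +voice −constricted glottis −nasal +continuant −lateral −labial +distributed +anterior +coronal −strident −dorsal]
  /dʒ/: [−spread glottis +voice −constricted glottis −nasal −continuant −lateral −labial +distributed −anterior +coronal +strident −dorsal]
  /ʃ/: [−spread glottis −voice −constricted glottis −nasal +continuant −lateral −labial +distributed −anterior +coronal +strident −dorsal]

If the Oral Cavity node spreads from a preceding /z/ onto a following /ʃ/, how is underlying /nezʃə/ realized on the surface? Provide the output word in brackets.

[nezsə]

Oral Cavity immediately or transitively dominates [distributed], [anterior].
After delinking /ʃ/'s Oral Cavity and linking /z/'s, the affected terminals become [−distributed], [+anterior]; [spread glottis], [voice], [constricted glottis], … (outside Oral Cavity) are retained from /ʃ/.
The resulting bundle matches /s/ in the inventory; substituting it for /ʃ/ gives [nezsə].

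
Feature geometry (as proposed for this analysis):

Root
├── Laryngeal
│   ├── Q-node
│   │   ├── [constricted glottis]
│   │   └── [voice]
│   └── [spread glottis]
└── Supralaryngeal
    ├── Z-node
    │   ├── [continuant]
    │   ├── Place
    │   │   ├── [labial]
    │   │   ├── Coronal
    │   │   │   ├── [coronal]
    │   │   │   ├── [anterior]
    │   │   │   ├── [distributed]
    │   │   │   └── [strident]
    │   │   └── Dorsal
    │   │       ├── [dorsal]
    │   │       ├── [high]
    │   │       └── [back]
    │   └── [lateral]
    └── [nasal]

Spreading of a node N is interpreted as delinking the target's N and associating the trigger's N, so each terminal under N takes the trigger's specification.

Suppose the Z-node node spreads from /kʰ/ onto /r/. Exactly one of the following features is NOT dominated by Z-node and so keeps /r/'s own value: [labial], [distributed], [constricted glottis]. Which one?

[constricted glottis]

The terminals dominated by Z-node are [continuant], [labial], [coronal], [anterior], [distributed], [strident], [dorsal], [high], [back], [lateral].
Of the listed options, [labial], [distributed] are among these and would be overwritten by spreading Z-node.
But [constricted glottis] is a dependent of Q-node, outside Z-node; it is therefore untouched by the spreading.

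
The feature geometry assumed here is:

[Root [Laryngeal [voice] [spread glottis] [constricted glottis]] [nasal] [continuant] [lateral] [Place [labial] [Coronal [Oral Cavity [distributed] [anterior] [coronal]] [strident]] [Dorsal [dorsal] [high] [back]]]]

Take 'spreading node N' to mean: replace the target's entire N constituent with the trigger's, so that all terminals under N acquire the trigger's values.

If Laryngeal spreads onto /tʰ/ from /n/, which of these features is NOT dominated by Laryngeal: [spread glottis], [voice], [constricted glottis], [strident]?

[strident]

The terminals dominated by Laryngeal are [voice], [spread glottis], [constricted glottis].
Of the listed options, [voice], [constricted glottis], [spread glottis] are among these and would be overwritten by spreading Laryngeal.
But [strident] is a dependent of Coronal, outside Laryngeal; it is therefore untouched by the spreading.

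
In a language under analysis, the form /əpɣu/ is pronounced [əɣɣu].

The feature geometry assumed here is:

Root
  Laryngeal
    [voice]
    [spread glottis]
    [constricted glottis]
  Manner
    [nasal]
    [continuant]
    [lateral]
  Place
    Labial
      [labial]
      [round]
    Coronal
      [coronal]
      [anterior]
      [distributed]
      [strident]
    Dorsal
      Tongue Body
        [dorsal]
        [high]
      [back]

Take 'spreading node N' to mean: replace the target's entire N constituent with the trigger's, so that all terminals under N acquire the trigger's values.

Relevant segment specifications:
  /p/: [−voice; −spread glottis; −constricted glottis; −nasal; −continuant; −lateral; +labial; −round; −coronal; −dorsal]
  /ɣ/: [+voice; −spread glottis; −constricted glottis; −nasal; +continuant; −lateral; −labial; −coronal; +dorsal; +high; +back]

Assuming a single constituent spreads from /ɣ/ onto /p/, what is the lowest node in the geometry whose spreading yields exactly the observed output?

Comparing /p/ with its surface form [ɣ], the features that change are [voice], [continuant], [labial], [round], [dorsal], [high], [back].
Tracing each changed feature up the tree, the paths first meet at Root; any lower node misses at least one of them.
Delinking /p/'s Root and associating /ɣ/'s Root gives precisely the feature bundle of [ɣ].

Root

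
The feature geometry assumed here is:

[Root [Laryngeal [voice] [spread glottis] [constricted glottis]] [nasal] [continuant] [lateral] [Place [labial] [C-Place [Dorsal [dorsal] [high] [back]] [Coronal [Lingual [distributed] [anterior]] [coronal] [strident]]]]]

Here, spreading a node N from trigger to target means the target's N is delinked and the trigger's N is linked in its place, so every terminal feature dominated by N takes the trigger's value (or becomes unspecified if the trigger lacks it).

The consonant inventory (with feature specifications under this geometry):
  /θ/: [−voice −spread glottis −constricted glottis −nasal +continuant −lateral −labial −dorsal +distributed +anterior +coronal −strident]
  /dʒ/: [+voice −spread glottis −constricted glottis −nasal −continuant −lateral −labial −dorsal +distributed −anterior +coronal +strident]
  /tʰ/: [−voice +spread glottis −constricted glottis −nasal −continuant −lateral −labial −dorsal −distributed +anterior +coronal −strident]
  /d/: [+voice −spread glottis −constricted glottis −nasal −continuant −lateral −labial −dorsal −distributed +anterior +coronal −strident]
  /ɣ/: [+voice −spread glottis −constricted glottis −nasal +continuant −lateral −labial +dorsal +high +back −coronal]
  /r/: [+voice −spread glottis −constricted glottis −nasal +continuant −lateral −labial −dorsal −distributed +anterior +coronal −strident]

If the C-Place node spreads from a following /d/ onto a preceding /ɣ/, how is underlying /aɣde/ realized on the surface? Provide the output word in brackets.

[arde]

The C-Place node dominates the terminals [dorsal], [high], [back], [distributed], [anterior], [coronal], [strident].
After delinking /ɣ/'s C-Place and linking /d/'s, the affected terminals become [−dorsal], [−distributed], [+anterior], [+coronal], [−strident]; [voice], [spread glottis], [constricted glottis], … (outside C-Place) are retained from /ɣ/.
Among the inventory, only /r/ has exactly this specification, giving the surface form [arde].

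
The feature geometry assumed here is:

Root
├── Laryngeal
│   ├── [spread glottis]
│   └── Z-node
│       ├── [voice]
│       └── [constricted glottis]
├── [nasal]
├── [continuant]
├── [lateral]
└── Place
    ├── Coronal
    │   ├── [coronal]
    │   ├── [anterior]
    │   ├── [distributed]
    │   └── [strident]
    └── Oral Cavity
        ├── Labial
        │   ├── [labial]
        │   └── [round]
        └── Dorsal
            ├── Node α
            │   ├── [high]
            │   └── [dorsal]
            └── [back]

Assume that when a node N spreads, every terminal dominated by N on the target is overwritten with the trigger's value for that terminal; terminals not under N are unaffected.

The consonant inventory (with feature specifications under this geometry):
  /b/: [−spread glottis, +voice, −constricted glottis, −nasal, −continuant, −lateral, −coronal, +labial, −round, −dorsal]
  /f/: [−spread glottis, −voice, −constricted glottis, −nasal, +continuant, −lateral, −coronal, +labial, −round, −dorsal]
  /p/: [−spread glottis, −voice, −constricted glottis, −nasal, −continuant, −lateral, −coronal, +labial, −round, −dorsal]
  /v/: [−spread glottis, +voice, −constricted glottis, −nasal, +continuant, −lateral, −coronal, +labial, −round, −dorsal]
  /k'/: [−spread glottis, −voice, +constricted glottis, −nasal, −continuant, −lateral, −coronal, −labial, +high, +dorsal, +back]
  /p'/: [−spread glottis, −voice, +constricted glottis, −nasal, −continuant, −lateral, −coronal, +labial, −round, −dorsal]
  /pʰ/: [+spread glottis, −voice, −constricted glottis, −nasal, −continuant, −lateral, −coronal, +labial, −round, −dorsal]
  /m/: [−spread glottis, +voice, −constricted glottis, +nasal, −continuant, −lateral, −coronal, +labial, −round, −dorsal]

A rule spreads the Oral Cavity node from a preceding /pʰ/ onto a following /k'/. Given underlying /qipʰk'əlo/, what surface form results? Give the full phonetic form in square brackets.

[qipʰp'əlo]

The Oral Cavity node dominates the terminals [labial], [round], [high], [dorsal], [back].
The target acquires /pʰ/'s values for everything under Oral Cavity — [+labial], [−round], [−dorsal] — while keeping its own [spread glottis], [voice], [constricted glottis], ….
This feature bundle is that of [p'], so /qipʰk'əlo/ surfaces as [qipʰp'əlo].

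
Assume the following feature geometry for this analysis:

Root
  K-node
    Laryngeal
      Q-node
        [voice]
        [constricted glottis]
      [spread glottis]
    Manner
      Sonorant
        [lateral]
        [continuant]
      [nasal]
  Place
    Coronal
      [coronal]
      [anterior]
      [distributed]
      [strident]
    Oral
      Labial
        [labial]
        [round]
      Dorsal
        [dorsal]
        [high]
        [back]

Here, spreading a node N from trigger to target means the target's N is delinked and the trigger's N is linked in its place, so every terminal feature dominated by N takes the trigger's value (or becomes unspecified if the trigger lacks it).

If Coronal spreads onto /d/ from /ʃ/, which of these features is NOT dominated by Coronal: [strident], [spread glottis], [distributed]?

[spread glottis]

Coronal dominates exactly [coronal], [anterior], [distributed], [strident].
Spreading Coronal replaces [distributed], [strident] with the trigger's values, since each sits inside the Coronal constituent.
[spread glottis] attaches under Laryngeal, not under Coronal, so /d/ retains its own value for [spread glottis].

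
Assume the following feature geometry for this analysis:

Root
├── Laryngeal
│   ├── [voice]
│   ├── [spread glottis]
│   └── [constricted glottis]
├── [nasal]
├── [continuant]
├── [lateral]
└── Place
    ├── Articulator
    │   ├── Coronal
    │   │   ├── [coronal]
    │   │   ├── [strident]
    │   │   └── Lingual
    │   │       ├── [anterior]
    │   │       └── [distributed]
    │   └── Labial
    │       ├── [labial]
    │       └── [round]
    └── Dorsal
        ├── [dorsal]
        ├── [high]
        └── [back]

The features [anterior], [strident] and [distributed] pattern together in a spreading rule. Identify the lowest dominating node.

Coronal

[anterior]: Root > Place > Articulator > Coronal > Lingual > [anterior].
[strident]: Root > Place > Articulator > Coronal > [strident].
[distributed]: Root > Place > Articulator > Coronal > Lingual > [distributed].
The lowest node appearing on every path is Coronal; each proper daughter of Coronal fails to dominate at least one of the listed features.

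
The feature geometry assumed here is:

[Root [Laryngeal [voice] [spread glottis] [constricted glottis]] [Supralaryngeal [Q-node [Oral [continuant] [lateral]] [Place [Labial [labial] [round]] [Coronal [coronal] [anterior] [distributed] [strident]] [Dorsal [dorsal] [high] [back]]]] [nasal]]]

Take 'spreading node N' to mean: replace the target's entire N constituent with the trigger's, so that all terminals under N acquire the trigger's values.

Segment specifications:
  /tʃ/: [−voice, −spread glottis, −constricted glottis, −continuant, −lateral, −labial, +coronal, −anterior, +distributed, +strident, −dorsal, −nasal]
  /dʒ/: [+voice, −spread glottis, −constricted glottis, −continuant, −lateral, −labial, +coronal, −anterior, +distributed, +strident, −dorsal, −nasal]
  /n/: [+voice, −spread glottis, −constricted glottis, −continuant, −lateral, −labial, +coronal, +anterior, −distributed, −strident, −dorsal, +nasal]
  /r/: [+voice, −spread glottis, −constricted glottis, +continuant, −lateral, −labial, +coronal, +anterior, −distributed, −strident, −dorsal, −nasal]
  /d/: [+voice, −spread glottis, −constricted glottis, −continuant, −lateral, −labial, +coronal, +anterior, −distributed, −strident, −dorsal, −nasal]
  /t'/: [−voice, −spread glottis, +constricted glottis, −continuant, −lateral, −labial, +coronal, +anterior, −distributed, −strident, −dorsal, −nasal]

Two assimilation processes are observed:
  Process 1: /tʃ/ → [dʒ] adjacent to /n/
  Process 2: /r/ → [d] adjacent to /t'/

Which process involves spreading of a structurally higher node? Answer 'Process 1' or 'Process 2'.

Process 1 alters [voice]; the lowest dominating node is [voice] (depth 2 from Root).
In Process 2, [continuant] changes, so the minimal spreading node is [continuant] at depth 4.
[voice] is closer to Root than [continuant], so Process 1 spreads the higher node.

Process 1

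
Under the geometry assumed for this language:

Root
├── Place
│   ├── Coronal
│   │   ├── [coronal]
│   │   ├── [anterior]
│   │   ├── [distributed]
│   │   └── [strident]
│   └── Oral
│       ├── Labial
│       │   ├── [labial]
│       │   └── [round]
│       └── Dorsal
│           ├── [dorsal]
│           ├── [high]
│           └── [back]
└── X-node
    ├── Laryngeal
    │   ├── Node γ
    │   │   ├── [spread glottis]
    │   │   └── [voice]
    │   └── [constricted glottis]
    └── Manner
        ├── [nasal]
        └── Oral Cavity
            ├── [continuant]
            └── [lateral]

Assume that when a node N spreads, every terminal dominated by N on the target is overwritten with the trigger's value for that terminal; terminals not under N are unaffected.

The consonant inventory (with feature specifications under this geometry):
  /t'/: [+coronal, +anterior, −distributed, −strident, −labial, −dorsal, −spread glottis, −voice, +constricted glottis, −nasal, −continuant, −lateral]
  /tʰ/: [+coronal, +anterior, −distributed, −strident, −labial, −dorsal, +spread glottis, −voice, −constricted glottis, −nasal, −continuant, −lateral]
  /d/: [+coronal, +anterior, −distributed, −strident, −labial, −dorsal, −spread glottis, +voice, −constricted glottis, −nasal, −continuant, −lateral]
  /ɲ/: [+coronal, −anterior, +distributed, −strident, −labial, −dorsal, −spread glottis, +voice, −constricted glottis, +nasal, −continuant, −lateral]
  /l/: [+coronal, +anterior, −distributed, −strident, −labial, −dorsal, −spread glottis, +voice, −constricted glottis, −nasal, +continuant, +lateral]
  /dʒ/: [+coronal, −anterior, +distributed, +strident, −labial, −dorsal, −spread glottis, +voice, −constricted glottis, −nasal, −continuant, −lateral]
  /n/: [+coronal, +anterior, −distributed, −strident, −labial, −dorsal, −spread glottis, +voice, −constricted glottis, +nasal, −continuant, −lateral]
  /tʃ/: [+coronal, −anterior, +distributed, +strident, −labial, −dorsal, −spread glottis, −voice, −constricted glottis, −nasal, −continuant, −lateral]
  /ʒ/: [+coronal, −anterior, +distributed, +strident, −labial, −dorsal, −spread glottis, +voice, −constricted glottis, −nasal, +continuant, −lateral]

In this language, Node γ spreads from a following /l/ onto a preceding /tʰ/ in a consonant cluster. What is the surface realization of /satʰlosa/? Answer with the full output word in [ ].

The Node γ node dominates the terminals [spread glottis], [voice].
The target acquires /l/'s values for everything under Node γ — [−spread glottis], [+voice] — while keeping its own [coronal], [anterior], [distributed], ….
Among the inventory, only /d/ has exactly this specification, giving the surface form [sadlosa].

[sadlosa]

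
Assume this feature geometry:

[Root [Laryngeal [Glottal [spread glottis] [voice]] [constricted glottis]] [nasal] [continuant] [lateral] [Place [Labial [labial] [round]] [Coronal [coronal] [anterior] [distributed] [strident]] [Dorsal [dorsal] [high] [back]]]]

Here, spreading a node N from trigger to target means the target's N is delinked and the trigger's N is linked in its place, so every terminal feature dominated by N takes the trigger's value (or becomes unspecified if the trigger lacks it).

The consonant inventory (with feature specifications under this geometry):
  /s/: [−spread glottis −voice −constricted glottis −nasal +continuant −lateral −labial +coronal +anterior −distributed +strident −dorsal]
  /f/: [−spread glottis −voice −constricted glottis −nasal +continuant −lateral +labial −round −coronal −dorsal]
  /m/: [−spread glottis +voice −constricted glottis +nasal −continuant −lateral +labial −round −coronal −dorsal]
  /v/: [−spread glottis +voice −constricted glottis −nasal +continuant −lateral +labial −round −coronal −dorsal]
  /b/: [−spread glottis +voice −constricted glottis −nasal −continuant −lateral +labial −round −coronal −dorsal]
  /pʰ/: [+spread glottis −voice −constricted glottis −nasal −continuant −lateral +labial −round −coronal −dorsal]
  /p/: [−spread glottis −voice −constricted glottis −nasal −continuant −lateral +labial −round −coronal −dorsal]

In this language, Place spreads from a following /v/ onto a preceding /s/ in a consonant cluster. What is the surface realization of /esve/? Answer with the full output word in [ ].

Place immediately or transitively dominates [labial], [round], [coronal], [anterior], [distributed], [strident], [dorsal], [high], [back].
The target acquires /v/'s values for everything under Place — [+labial], [−round], [−coronal], [−dorsal] — while keeping its own [spread glottis], [voice], [constricted glottis], ….
This feature bundle is that of [f], so /esve/ surfaces as [efve].

[efve]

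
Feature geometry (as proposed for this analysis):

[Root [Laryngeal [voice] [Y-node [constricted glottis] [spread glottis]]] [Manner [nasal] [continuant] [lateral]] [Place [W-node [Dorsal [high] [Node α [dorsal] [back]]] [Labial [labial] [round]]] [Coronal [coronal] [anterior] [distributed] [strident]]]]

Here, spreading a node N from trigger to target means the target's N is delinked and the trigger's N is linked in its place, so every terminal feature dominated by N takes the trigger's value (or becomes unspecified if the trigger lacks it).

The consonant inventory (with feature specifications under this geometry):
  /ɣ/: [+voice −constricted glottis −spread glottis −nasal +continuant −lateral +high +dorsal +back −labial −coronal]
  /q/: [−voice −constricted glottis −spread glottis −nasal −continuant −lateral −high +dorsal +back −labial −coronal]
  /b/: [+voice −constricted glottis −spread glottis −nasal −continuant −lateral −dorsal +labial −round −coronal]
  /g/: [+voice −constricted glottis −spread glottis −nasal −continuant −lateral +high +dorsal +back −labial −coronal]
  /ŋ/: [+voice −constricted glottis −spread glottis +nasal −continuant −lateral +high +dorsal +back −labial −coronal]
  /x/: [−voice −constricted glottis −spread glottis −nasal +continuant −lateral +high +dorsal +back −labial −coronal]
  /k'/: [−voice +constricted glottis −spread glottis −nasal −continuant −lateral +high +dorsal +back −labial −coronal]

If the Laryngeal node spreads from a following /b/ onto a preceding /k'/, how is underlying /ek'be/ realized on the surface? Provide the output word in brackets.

[egbe]

Laryngeal immediately or transitively dominates [voice], [constricted glottis], [spread glottis].
The target acquires /b/'s values for everything under Laryngeal — [+voice], [−constricted glottis], [−spread glottis] — while keeping its own [nasal], [continuant], [lateral], ….
Among the inventory, only /g/ has exactly this specification, giving the surface form [egbe].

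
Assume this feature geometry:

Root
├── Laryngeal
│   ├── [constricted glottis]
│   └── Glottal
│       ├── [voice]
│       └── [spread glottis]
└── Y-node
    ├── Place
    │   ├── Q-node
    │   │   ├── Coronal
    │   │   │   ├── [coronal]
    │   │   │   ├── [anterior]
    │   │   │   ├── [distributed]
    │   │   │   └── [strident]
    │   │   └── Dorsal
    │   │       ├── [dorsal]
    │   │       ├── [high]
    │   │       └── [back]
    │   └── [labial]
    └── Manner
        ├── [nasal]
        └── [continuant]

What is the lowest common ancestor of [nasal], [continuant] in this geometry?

[nasal]: Root > Y-node > Manner > [nasal].
[continuant]: Root > Y-node > Manner > [continuant].
These paths first converge at Manner; no daughter of Manner dominates all 2 features, so Manner is the minimal constituent.

Manner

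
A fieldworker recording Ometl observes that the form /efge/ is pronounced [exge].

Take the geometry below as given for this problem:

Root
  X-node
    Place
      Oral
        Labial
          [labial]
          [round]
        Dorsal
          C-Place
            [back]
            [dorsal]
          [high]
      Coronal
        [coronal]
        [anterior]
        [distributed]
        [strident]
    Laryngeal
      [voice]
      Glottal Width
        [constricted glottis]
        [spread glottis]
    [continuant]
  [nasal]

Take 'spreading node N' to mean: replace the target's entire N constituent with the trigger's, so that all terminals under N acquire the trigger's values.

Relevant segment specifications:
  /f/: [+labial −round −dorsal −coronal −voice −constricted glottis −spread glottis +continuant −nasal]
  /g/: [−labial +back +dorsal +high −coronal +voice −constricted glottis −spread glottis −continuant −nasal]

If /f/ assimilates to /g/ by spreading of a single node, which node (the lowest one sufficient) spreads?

/f/ and [x] differ in [labial], [round], [dorsal], [high], [back]; every other specified feature is identical.
In this geometry the lowest node dominating all of them is Oral: every daughter of Oral dominates only a proper subset, so no lower node suffices.
Delinking /f/'s Oral and associating /g/'s Oral gives precisely the feature bundle of [x].
Features on which the two segments disagree outside Oral, such as [voice], [continuant], are unchanged — nothing dominating them spread, and Oral is the minimal sufficient constituent.

Oral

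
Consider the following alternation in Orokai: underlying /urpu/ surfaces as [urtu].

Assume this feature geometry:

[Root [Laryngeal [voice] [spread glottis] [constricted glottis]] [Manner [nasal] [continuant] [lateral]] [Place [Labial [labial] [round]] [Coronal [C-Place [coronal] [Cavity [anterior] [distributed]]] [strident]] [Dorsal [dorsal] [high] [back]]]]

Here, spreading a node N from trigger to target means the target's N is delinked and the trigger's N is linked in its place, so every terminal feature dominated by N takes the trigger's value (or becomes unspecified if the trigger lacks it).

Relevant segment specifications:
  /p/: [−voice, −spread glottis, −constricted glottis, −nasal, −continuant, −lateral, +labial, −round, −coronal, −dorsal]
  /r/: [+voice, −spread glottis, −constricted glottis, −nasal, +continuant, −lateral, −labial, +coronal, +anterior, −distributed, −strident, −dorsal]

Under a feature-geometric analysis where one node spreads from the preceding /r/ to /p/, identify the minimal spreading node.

Place

Comparing /p/ with its surface form [t], the features that change are [labial], [round], [coronal], [anterior], [distributed], [strident].
The smallest constituent containing every changed terminal is Place — each of its daughters lacks at least one of the affected features.
If Place spreads, every terminal under it takes /r/'s value, producing [t] as observed.
[continuant], [voice] — on which /r/ differs from /p/ — are unchanged, so Root cannot have spread; the constituent is no larger than Place.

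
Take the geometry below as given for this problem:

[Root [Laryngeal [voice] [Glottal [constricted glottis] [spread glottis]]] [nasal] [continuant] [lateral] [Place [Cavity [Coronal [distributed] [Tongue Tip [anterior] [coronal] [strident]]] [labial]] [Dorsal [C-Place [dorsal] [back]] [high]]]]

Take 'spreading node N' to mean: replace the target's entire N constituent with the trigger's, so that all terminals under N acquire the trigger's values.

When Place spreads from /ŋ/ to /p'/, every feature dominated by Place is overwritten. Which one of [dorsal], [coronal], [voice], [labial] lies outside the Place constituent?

Under this geometry, Place contains [distributed], [anterior], [coronal], [strident], [labial], [dorsal], [back], [high].
[dorsal], [coronal], [labial] all lie under Place, so they are overwritten when Place spreads.
But [voice] is a dependent of Laryngeal, outside Place; it is therefore untouched by the spreading.

[voice]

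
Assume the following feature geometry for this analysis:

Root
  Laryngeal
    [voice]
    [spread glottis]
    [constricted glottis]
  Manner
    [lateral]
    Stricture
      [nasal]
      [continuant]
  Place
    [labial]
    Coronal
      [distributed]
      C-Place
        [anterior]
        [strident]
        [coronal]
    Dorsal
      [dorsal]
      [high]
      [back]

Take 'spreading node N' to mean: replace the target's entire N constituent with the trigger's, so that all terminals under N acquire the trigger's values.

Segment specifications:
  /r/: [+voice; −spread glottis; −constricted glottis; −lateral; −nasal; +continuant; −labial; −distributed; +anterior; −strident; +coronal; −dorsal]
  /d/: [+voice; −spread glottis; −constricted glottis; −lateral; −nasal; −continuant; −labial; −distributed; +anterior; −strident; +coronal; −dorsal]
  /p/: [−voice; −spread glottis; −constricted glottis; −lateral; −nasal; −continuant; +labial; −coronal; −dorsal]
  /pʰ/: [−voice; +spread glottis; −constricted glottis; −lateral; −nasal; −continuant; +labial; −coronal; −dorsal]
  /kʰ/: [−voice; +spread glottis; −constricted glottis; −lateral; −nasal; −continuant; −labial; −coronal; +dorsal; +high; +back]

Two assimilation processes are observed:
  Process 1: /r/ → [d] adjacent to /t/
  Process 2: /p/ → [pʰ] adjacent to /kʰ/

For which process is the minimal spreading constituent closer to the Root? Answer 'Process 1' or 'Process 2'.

Process 1: the feature that changes is [continuant]; the minimal node is [continuant] (depth 3).
Process 2: the feature that changes is [spread glottis]; the minimal node is [spread glottis] (depth 2).
[spread glottis] (depth 2) sits above [continuant] (depth 3), making Process 2 the one with the higher spreading node.

Process 2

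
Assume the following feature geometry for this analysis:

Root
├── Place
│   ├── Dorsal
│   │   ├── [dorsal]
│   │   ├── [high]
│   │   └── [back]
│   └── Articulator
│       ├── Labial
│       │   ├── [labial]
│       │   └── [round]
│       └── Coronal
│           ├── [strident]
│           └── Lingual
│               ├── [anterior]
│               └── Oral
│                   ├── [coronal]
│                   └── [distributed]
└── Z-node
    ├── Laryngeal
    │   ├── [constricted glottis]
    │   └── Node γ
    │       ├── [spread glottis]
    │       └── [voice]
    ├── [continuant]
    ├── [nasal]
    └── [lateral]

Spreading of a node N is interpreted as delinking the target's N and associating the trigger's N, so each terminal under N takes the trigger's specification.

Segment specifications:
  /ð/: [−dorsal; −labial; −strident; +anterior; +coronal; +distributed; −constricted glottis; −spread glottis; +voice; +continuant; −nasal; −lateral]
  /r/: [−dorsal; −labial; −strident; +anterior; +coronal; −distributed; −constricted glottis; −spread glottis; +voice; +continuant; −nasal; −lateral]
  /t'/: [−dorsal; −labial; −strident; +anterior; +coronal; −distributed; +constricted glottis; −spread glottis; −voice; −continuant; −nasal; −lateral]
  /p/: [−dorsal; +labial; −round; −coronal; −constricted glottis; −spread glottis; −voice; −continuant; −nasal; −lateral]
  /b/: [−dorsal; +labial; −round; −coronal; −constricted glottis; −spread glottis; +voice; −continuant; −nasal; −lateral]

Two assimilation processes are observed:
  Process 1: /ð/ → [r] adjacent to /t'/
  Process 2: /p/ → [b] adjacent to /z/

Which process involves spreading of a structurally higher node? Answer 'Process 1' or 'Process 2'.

Process 2

In Process 1, [distributed] changes, so the minimal spreading node is [distributed] at depth 6.
Process 2: the feature that changes is [voice]; the minimal node is [voice] (depth 4).
[voice] (depth 4) sits above [distributed] (depth 6), making Process 2 the one with the higher spreading node.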